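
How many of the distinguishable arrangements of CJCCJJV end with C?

Fix C in the last position and arrange the remaining 6 letters.
Those 6 letters have C appearing twice and J appearing 3 times, giving (6)!/(3!·2!) = 60.

60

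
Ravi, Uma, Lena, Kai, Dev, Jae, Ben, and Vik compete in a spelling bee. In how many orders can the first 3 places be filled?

336

This is an ordered selection of 3 from 8: P(8,3).
That gives 8 × 7 × 6 = 336.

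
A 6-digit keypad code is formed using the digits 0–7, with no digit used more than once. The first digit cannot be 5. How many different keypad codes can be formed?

The first digit has 8−1 = 7 choices (anything except 5).
The remaining 5 digits are filled from the other 7 symbols without repetition: 7 × 6 × 5 × 4 × 3 = 2520.
Total: 7 × 2520 = 17640.

17640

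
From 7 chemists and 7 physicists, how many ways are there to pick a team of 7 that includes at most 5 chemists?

3382

Split by how many chemists are chosen (0 through 5).
Sum: C(7,0)·C(7,7) + C(7,1)·C(7,6) + C(7,2)·C(7,5) + C(7,3)·C(7,4) + C(7,4)·C(7,3) + C(7,5)·C(7,2) = 1 + 49 + 441 + 1225 + 1225 + 441 = 3382.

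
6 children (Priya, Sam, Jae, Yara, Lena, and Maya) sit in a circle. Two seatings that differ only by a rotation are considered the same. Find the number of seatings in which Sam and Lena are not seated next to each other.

72

Without the restriction there are (5)! = 120 seatings.
Seatings with Sam beside Lena: treat them as a block with 2 internal orders, giving 2 × (4)! = 48.
Subtracting, 120 − 48 = 72.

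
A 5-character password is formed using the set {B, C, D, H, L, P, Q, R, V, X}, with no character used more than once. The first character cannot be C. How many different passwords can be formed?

The first character has 10−1 = 9 choices (anything except C).
The remaining 4 characters are filled from the other 9 symbols without repetition: 9 × 8 × 7 × 6 = 3024.
Total: 9 × 3024 = 27216.

27216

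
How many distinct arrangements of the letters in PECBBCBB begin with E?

105

With the first slot taken by E, it remains to arrange the other 7 letters (PCBBCBB).
Those 7 letters have B appearing 4 times and C appearing twice, giving (7)!/(4!·2!) = 105.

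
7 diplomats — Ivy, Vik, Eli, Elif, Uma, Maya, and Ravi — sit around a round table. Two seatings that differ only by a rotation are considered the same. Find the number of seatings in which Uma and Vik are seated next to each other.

240

Glue Uma and Vik into a block (2 internal orders). Seating 6 units around a circle gives (5)! arrangements.
So 2 × (5)! = 2 × 120 = 240.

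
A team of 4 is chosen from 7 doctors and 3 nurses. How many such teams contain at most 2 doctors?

Split by how many doctors are chosen (0 through 2).
Sum: C(7,0)·C(3,4) + C(7,1)·C(3,3) + C(7,2)·C(3,2) = 0 + 7 + 63 = 70.

70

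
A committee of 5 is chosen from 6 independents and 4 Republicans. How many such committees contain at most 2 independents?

Split by how many independents are chosen (0 through 2).
Sum: C(6,0)·C(4,5) + C(6,1)·C(4,4) + C(6,2)·C(4,3) = 0 + 6 + 60 = 66.

66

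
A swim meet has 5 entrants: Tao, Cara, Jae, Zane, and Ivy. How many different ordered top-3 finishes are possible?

60

There are 5 choices for 1st place, 4 for 2nd, and 3 for 3rd.
That gives 5 × 4 × 3 = 60.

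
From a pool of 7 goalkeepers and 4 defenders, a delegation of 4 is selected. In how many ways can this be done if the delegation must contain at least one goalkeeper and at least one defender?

294

Total 4-person selections from all 11: C(11,4) = 330.
Subtract selections that omit an entire group: no goalkeepers → C(4,4) = 1; no defenders → C(7,4) = 35.
Both groups omitted at once is impossible, so 330 − 36 = 294.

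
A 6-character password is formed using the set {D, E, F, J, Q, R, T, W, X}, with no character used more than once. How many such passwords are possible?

This is a permutation of 6 out of 9: P(9,6) = 9!/3!.
That product is 9 × 8 × 7 × 6 × 5 × 4 = 60480.

60480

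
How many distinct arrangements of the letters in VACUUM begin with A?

Fix A in the first position and arrange the remaining 5 letters.
Those 5 letters have U appearing twice, giving (5)!/(2!) = 60.

60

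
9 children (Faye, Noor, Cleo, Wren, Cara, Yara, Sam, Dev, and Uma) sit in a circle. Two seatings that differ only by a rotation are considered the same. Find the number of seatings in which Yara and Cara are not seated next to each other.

All circular seatings of 9 people number (8)! = 40320.
Seatings with Yara beside Cara: treat them as a block with 2 internal orders, giving 2 × (7)! = 10080.
Subtracting, 40320 − 10080 = 30240.

30240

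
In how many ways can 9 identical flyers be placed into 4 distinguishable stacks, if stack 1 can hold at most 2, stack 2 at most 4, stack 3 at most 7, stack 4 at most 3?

56

Ignoring the caps, the number of non-negative solutions to x_1+…+x_4 = 9 is C(12,3) = 220.
Subtract solutions that violate a single cap (substitute x_i' = x_i − (cap_i+1)): x_1 ≥ 3 gives C(9,3) = 84; x_2 ≥ 5 gives C(7,3) = 35; x_3 ≥ 8 gives C(4,3) = 4; x_4 ≥ 4 gives C(8,3) = 56. Together 179.
Add back pairs where two caps are both exceeded: 4 + 0 + 10 + 0 + 1 + 0 = 15.
By inclusion–exclusion the count is 220 − 179 + 15 = 56.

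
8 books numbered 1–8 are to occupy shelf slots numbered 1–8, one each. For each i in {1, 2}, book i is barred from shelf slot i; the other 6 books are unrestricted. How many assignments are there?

Let Aᵢ (for i ∈ {1, 2}) be the placements that put book i in its forbidden shelf slot. Any j of these fix j positions, leaving (8−j)! ways to fill the rest, and there are C(2,j) ways to pick which j.
By inclusion–exclusion, the number of valid placements is Σ_{j=0}^{2} (−1)^j C(2,j)·(8−j)!.
Computing: 40320 − 10080 + 720 = 30960.

30960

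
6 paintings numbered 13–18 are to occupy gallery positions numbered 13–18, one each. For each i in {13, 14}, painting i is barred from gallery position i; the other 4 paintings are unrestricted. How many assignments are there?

Let Aᵢ (for i ∈ {13, 14}) be the placements that put painting i in its forbidden gallery position. Any j of these fix j positions, leaving (6−j)! ways to fill the rest, and there are C(2,j) ways to pick which j.
By inclusion–exclusion, the number of valid placements is Σ_{j=0}^{2} (−1)^j C(2,j)·(6−j)!.
Computing: 720 − 240 + 24 = 504.

504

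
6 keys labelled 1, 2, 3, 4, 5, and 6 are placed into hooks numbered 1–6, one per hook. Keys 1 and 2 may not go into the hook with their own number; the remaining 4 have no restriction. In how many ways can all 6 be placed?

504

Let Aᵢ (for i ∈ {1, 2}) be the placements that put key i in its forbidden hook. Any j of these fix j positions, leaving (6−j)! ways to fill the rest, and there are C(2,j) ways to pick which j.
By inclusion–exclusion, the number of valid placements is Σ_{j=0}^{2} (−1)^j C(2,j)·(6−j)!.
Computing: 720 − 240 + 24 = 504.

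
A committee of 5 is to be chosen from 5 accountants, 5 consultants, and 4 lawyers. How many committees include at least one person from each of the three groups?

Unrestricted: C(14,5) = 2002 ways to pick any 5 of the 14.
Subtract selections that omit an entire group: no accountants → C(9,5) = 126; no consultants → C(9,5) = 126; no lawyers → C(10,5) = 252.
Add back selections omitting two groups (i.e. drawn from a single group): C(5,5) + C(5,5) + C(4,5) = 2.
By inclusion–exclusion: 2002 − 504 + 2 = 1500.

1500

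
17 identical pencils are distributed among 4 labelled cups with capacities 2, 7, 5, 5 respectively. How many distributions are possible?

10

Without the upper bounds there are C(20,3) = 1140 ways to split 17 among 4 cups.
Subtract solutions that violate a single cap (substitute x_i' = x_i − (cap_i+1)): x_1 ≥ 3 gives C(17,3) = 680; x_2 ≥ 8 gives C(12,3) = 220; x_3 ≥ 6 gives C(14,3) = 364; x_4 ≥ 6 gives C(14,3) = 364. Together 1628.
Add back pairs where two caps are both exceeded: 84 + 165 + 165 + 20 + 20 + 56 = 510.
Subtract triples: 1 + 1 + 10 + 0 = 12.
By inclusion–exclusion the count is 1140 − 1628 + 510 − 12 = 10.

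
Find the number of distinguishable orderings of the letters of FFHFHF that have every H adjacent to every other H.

5

Treat the 2 copies of H as a single block. The multiset to arrange is then {HH, F, F, F, F}, 5 items in all.
That gives (5)!/(4!) = 5 arrangements.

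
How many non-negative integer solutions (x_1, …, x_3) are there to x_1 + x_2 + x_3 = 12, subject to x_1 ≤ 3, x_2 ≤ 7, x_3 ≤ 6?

By stars and bars, unrestricted non-negative solutions to x_1+…+x_3 = 12 number C(12+2,2) = 91.
Subtract solutions that violate a single cap (substitute x_i' = x_i − (cap_i+1)): x_1 ≥ 4 gives C(10,2) = 45; x_2 ≥ 8 gives C(6,2) = 15; x_3 ≥ 7 gives C(7,2) = 21. Together 81.
Add back pairs where two caps are both exceeded: 1 + 3 + 0 = 4.
By inclusion–exclusion the count is 91 − 81 + 4 = 14.

14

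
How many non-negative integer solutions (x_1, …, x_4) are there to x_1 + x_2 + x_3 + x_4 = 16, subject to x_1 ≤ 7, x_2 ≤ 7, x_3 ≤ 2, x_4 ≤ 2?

Without the upper bounds there are C(19,3) = 969 ways to split 16 among 4 variables.
Subtract solutions that violate a single cap (substitute x_i' = x_i − (cap_i+1)): x_1 ≥ 8 gives C(11,3) = 165; x_2 ≥ 8 gives C(11,3) = 165; x_3 ≥ 3 gives C(16,3) = 560; x_4 ≥ 3 gives C(16,3) = 560. Together 1450.
Add back pairs where two caps are both exceeded: 1 + 56 + 56 + 56 + 56 + 286 = 511.
Subtract triples: 0 + 0 + 10 + 10 = 20.
By inclusion–exclusion the count is 969 − 1450 + 511 − 20 = 10.

10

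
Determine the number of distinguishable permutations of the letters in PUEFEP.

180

PUEFEP has 6 letters with E appearing twice and P appearing twice.
The number of distinct arrangements is 6!/(2!·2!) = 720/4 = 180.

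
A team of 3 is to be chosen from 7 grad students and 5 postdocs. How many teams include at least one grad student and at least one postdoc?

Total 3-person selections from all 12: C(12,3) = 220.
Subtract selections that omit an entire group: no grad students → C(5,3) = 10; no postdocs → C(7,3) = 35.
Both groups omitted at once is impossible, so 220 − 45 = 175.

175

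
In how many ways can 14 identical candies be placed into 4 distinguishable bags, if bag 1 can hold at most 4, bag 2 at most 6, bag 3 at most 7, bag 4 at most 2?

Without the upper bounds there are C(17,3) = 680 ways to split 14 among 4 bags.
Subtract solutions that violate a single cap (substitute x_i' = x_i − (cap_i+1)): x_1 ≥ 5 gives C(12,3) = 220; x_2 ≥ 7 gives C(10,3) = 120; x_3 ≥ 8 gives C(9,3) = 84; x_4 ≥ 3 gives C(14,3) = 364. Together 788.
Add back pairs where two caps are both exceeded: 10 + 4 + 84 + 0 + 35 + 20 = 153.
By inclusion–exclusion the count is 680 − 788 + 153 = 45.

45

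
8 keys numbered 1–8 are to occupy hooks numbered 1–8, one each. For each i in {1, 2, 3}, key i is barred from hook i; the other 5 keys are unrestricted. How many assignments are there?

Let Aᵢ (for i ∈ {1, 2, 3}) be the placements that put key i in its forbidden hook. Any j of these fix j positions, leaving (8−j)! ways to fill the rest, and there are C(3,j) ways to pick which j.
By inclusion–exclusion, the number of valid placements is Σ_{j=0}^{3} (−1)^j C(3,j)·(8−j)!.
Computing: 40320 − 15120 + 2160 − 120 = 27240.

27240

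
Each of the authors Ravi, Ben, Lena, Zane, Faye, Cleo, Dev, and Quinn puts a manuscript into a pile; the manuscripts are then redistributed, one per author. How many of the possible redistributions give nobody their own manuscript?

Let Aᵢ be the assignments in which author i gets their own manuscript. We want the size of the complement of A₁∪…∪A_8.
By inclusion–exclusion this is Σ_{j=0}^{8} (−1)^j C(8,j)·(8−j)!.
Computing: 40320 − 40320 + 20160 − 6720 + 1680 − 336 + 56 − 8 + 1 = 14833.

14833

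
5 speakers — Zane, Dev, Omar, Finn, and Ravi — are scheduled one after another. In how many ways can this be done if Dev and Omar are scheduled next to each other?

48

Treat {Dev, Omar} as a single unit. There are 4 units to order, and the pair itself can be ordered 2 ways.
So the count is 2·(4)! = 48.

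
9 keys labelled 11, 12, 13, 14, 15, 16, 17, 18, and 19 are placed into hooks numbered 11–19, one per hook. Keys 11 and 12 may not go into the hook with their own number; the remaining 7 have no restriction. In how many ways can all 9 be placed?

287280

Let Aᵢ (for i ∈ {11, 12}) be the placements that put key i in its forbidden hook. Any j of these fix j positions, leaving (9−j)! ways to fill the rest, and there are C(2,j) ways to pick which j.
By inclusion–exclusion, the number of valid placements is Σ_{j=0}^{2} (−1)^j C(2,j)·(9−j)!.
Computing: 362880 − 80640 + 5040 = 287280.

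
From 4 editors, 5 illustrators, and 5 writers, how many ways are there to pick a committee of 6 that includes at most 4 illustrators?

Split by how many illustrators are chosen (0 through 4).
Sum: C(5,0)·C(9,6) + C(5,1)·C(9,5) + C(5,2)·C(9,4) + C(5,3)·C(9,3) + C(5,4)·C(9,2) = 84 + 630 + 1260 + 840 + 180 = 2994.

2994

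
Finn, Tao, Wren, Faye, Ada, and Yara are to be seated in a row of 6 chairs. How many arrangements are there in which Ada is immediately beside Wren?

240

Glue Ada and Wren into one block (2 internal orders), leaving 5 units to arrange in a row.
So the count is 2·(5)! = 240.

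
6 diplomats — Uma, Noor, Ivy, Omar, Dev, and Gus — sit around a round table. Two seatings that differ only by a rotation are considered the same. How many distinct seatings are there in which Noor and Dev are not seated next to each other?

Without the restriction there are (5)! = 120 seatings.
Seatings with Noor beside Dev: treat them as a block with 2 internal orders, giving 2 × (4)! = 48.
Subtracting, 120 − 48 = 72.

72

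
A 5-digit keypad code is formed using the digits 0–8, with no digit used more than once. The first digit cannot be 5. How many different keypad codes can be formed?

13440

The first digit has 9−1 = 8 choices (anything except 5).
The remaining 4 digits are filled from the other 8 symbols without repetition: 8 × 7 × 6 × 5 = 1680.
Total: 8 × 1680 = 13440.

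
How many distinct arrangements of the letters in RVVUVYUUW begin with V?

3360

Fix V in the first position and arrange the remaining 8 letters.
Those 8 letters have U appearing 3 times and V appearing twice, giving (8)!/(3!·2!) = 3360.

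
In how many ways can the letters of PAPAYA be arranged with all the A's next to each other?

Treat the 3 copies of A as a single block. The multiset to arrange is then {AAA, P, P, Y}, 4 items in all.
That gives (4)!/(2!) = 12 arrangements.

12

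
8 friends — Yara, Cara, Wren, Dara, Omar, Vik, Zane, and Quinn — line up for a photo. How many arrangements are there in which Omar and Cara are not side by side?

Of the 8! = 40320 arrangements, those with Omar and Cara adjacent number 2 × 7! = 10080 (treat the pair as a block with 2 internal orders).
Complementary counting: 40320 − 10080 = 30240.

30240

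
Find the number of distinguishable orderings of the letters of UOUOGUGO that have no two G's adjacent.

420

There are 8!/(3!·3!·2!) = 560 arrangements of UOUOGUGO in total.
If the two G's are adjacent, glue them into one block, leaving 7 items to arrange: (7)!/(3!·3!) = 140 ways.
Subtracting, 560 − 140 = 420 arrangements keep the G's apart.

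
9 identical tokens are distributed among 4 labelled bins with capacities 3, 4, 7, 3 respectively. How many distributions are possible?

75

Ignoring the caps, the number of non-negative solutions to x_1+…+x_4 = 9 is C(12,3) = 220.
Subtract solutions that violate a single cap (substitute x_i' = x_i − (cap_i+1)): x_1 ≥ 4 gives C(8,3) = 56; x_2 ≥ 5 gives C(7,3) = 35; x_3 ≥ 8 gives C(4,3) = 4; x_4 ≥ 4 gives C(8,3) = 56. Together 151.
Add back pairs where two caps are both exceeded: 1 + 0 + 4 + 0 + 1 + 0 = 6.
By inclusion–exclusion the count is 220 − 151 + 6 = 75.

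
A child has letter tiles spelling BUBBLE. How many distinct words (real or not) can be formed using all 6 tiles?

120

Letter multiplicities in BUBBLE: B×3, E×1, L×1, U×1.
Dividing 6! = 720 by 3! = 6 for the repeated letters gives 120.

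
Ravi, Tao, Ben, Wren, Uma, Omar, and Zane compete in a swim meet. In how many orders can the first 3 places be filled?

210

There are 7 choices for 1st place, 6 for 2nd, and 5 for 3rd.
That gives 7 × 6 × 5 = 210.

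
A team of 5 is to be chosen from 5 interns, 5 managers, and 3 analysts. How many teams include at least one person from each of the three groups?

925

With no constraint there are C(13,5) = 1287 possible selections.
Selections missing a whole group: no interns → C(8,5) = 56; no managers → C(8,5) = 56; no analysts → C(10,5) = 252.
Add back selections omitting two groups (i.e. drawn from a single group): C(5,5) + C(5,5) + C(3,5) = 2.
By inclusion–exclusion: 1287 − 364 + 2 = 925.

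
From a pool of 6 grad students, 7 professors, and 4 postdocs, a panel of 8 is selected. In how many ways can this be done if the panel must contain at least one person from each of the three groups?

Unrestricted: C(17,8) = 24310 ways to pick any 8 of the 17.
Selections missing a whole group: no grad students → C(11,8) = 165; no professors → C(10,8) = 45; no postdocs → C(13,8) = 1287.
Add back selections omitting two groups (i.e. drawn from a single group): C(6,8) + C(7,8) + C(4,8) = 0.
By inclusion–exclusion: 24310 − 1497 + 0 = 22813.

22813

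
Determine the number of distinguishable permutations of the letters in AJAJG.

30

AJAJG has 5 letters with A appearing twice and J appearing twice.
So there are 5! / (2!·2!) = 30 distinguishable arrangements.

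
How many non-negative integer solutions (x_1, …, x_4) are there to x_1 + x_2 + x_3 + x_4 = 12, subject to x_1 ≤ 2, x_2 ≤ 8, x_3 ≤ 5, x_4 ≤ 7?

Without the upper bounds there are C(15,3) = 455 ways to split 12 among 4 variables.
Subtract solutions that violate a single cap (substitute x_i' = x_i − (cap_i+1)): x_1 ≥ 3 gives C(12,3) = 220; x_2 ≥ 9 gives C(6,3) = 20; x_3 ≥ 6 gives C(9,3) = 84; x_4 ≥ 8 gives C(7,3) = 35. Together 359.
Add back pairs where two caps are both exceeded: 1 + 20 + 4 + 0 + 0 + 0 = 25.
By inclusion–exclusion the count is 455 − 359 + 25 = 121.

121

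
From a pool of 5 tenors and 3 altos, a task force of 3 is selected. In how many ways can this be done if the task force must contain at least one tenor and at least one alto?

45

With no constraint there are C(8,3) = 56 possible selections.
Subtract selections that omit an entire group: no tenors → C(3,3) = 1; no altos → C(5,3) = 10.
Both groups omitted at once is impossible, so 56 − 11 = 45.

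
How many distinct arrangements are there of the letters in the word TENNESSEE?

3780

Letter multiplicities in TENNESSEE: E×4, N×2, S×2, T×1.
Dividing 9! = 362880 by 4!·2!·2! = 96 for the repeated letters gives 3780.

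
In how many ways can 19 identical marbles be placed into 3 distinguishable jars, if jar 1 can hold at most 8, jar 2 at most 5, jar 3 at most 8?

Without the upper bounds there are C(21,2) = 210 ways to split 19 among 3 jars.
Subtract solutions that violate a single cap (substitute x_i' = x_i − (cap_i+1)): x_1 ≥ 9 gives C(12,2) = 66; x_2 ≥ 6 gives C(15,2) = 105; x_3 ≥ 9 gives C(12,2) = 66. Together 237.
Add back pairs where two caps are both exceeded: 15 + 3 + 15 = 33.
By inclusion–exclusion the count is 210 − 237 + 33 = 6.

6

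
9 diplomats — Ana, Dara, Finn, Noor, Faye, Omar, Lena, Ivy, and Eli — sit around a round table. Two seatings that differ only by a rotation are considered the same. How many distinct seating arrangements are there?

40320

Seat Ana anywhere (absorbing the rotational symmetry), then permute the other 8: (8)! = 40320.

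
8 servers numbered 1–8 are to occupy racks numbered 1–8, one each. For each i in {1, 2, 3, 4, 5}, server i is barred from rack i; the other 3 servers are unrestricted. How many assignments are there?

Let Aᵢ (for 1 ≤ i ≤ 5) be the placements that put server i in its forbidden rack. Any j of these fix j positions, leaving (8−j)! ways to fill the rest, and there are C(5,j) ways to pick which j.
By inclusion–exclusion, the number of valid placements is Σ_{j=0}^{5} (−1)^j C(5,j)·(8−j)!.
Computing: 40320 − 25200 + 7200 − 1200 + 120 − 6 = 21234.

21234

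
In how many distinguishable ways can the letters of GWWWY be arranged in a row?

20

Letter multiplicities in GWWWY: G×1, W×3, Y×1.
So there are 5! / (3!) = 20 distinguishable arrangements.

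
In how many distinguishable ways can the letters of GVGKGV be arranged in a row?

60

The 6 letters of GVGKGV have repeats: G appearing 3 times and V appearing twice.
The number of distinct arrangements is 6!/(3!·2!) = 720/12 = 60.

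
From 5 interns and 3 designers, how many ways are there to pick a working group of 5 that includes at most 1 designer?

Split by how many designers are chosen (0 through 1).
Sum: C(3,0)·C(5,5) + C(3,1)·C(5,4) = 1 + 15 = 16.

16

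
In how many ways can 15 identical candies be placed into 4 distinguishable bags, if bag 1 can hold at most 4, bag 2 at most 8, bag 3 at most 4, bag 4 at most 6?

99

Without the upper bounds there are C(18,3) = 816 ways to split 15 among 4 bags.
Subtract solutions that violate a single cap (substitute x_i' = x_i − (cap_i+1)): x_1 ≥ 5 gives C(13,3) = 286; x_2 ≥ 9 gives C(9,3) = 84; x_3 ≥ 5 gives C(13,3) = 286; x_4 ≥ 7 gives C(11,3) = 165. Together 821.
Add back pairs where two caps are both exceeded: 4 + 56 + 20 + 4 + 0 + 20 = 104.
By inclusion–exclusion the count is 816 − 821 + 104 = 99.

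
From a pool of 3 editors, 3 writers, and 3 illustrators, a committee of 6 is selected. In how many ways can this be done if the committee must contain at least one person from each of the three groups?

81

Total 6-person selections from all 9: C(9,6) = 84.
Selections missing a whole group: no editors → C(6,6) = 1; no writers → C(6,6) = 1; no illustrators → C(6,6) = 1.
Add back selections omitting two groups (i.e. drawn from a single group): C(3,6) + C(3,6) + C(3,6) = 0.
By inclusion–exclusion: 84 − 3 + 0 = 81.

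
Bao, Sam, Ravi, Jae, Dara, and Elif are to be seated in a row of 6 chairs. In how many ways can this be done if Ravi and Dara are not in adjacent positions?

There are 6! = 720 arrangements in all. If Ravi and Dara are adjacent, merging them into one block gives 2·(5)! = 240 arrangements.
So 720 − 240 = 480 arrangements keep them apart.

480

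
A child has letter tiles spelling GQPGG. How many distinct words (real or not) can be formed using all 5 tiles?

Letter multiplicities in GQPGG: G×3, P×1, Q×1.
The number of distinct arrangements is 5!/(3!) = 120/6 = 20.

20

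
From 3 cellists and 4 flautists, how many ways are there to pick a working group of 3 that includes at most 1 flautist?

13

Split by how many flautists are chosen (0 through 1).
Sum: C(4,0)·C(3,3) + C(4,1)·C(3,2) = 1 + 12 = 13.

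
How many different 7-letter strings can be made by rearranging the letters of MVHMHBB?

630

MVHMHBB has 7 letters with B appearing twice, H appearing twice, and M appearing twice.
The number of distinct arrangements is 7!/(2!·2!·2!) = 5040/8 = 630.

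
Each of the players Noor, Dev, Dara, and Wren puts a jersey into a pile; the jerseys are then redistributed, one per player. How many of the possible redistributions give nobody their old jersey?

9

This is the derangement count D_4: permutations of 4 items with no fixed point.
By inclusion–exclusion this is Σ_{j=0}^{4} (−1)^j C(4,j)·(4−j)!.
Computing: 24 − 24 + 12 − 4 + 1 = 9.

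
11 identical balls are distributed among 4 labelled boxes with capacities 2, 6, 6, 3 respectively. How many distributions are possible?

By stars and bars, unrestricted non-negative solutions to x_1+…+x_4 = 11 number C(11+3,3) = 364.
Subtract solutions that violate a single cap (substitute x_i' = x_i − (cap_i+1)): x_1 ≥ 3 gives C(11,3) = 165; x_2 ≥ 7 gives C(7,3) = 35; x_3 ≥ 7 gives C(7,3) = 35; x_4 ≥ 4 gives C(10,3) = 120. Together 355.
Add back pairs where two caps are both exceeded: 4 + 4 + 35 + 0 + 1 + 1 = 45.
By inclusion–exclusion the count is 364 − 355 + 45 = 54.

54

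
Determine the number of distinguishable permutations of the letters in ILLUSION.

10080

Letter multiplicities in ILLUSION: I×2, L×2, N×1, O×1, S×1, U×1.
Dividing 8! = 40320 by 2!·2! = 4 for the repeated letters gives 10080.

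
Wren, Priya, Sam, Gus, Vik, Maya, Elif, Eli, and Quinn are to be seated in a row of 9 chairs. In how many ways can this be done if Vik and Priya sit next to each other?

80640

Glue Vik and Priya into one block (2 internal orders), leaving 8 units to arrange in a row.
So the count is 2·(8)! = 80640.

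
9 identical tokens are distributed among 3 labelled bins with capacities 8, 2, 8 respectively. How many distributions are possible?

25

Ignoring the caps, the number of non-negative solutions to x_1+…+x_3 = 9 is C(11,2) = 55.
Subtract solutions that violate a single cap (substitute x_i' = x_i − (cap_i+1)): x_1 ≥ 9 gives C(2,2) = 1; x_2 ≥ 3 gives C(8,2) = 28; x_3 ≥ 9 gives C(2,2) = 1. Together 30.
No two caps can be exceeded simultaneously, so the pair terms are all 0.
By inclusion–exclusion the count is 55 − 30 + 0 = 25.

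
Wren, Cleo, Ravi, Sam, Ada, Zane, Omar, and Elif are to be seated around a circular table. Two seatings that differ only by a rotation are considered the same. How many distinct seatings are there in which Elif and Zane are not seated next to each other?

Without the restriction there are (7)! = 5040 seatings.
Seatings with Elif beside Zane: treat them as a block with 2 internal orders, giving 2 × (6)! = 1440.
Subtracting, 5040 − 1440 = 3600.

3600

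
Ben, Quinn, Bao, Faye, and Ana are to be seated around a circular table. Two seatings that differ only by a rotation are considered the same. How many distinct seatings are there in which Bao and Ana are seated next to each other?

Glue Bao and Ana into a block (2 internal orders). Seating 4 units around a circle gives (3)! arrangements.
So 2 × (3)! = 2 × 6 = 12.

12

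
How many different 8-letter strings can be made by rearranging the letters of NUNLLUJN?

1680

NUNLLUJN has 8 letters with L appearing twice, N appearing 3 times, and U appearing twice.
The number of distinct arrangements is 8!/(3!·2!·2!) = 40320/24 = 1680.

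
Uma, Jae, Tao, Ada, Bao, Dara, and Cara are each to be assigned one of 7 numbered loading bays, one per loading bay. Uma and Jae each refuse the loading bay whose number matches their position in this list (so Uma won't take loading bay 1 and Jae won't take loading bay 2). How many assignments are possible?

3720

Let Aᵢ (for i ∈ {1, 2}) be the placements that put person i in their forbidden loading bay. Any j of these fix j positions, leaving (7−j)! ways to fill the rest, and there are C(2,j) ways to pick which j.
By inclusion–exclusion, the number of valid placements is Σ_{j=0}^{2} (−1)^j C(2,j)·(7−j)!.
Computing: 5040 − 1440 + 120 = 3720.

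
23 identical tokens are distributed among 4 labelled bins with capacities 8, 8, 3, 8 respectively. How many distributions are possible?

34

By stars and bars, unrestricted non-negative solutions to x_1+…+x_4 = 23 number C(23+3,3) = 2600.
Subtract solutions that violate a single cap (substitute x_i' = x_i − (cap_i+1)): x_1 ≥ 9 gives C(17,3) = 680; x_2 ≥ 9 gives C(17,3) = 680; x_3 ≥ 4 gives C(22,3) = 1540; x_4 ≥ 9 gives C(17,3) = 680. Together 3580.
Add back pairs where two caps are both exceeded: 56 + 286 + 56 + 286 + 56 + 286 = 1026.
Subtract triples: 4 + 0 + 4 + 4 = 12.
By inclusion–exclusion the count is 2600 − 3580 + 1026 − 12 = 34.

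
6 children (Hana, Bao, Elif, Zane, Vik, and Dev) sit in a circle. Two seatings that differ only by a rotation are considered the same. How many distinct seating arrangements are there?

120

Around a circle, 6 distinct people have 6!/6 = (5)! = 120 rotationally distinct seatings.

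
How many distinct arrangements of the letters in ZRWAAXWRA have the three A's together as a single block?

1260

Treat the 3 copies of A as a single block. The multiset to arrange is then {AAA, R, R, W, W, X, Z}, 7 items in all.
That gives (7)!/(2!·2!) = 1260 arrangements.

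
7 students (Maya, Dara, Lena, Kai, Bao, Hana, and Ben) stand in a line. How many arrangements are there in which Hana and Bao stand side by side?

Glue Hana and Bao into one block (2 internal orders), leaving 6 units to arrange in a row.
So the count is 2·(6)! = 1440.

1440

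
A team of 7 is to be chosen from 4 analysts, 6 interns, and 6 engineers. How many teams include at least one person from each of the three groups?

10408

Unrestricted: C(16,7) = 11440 ways to pick any 7 of the 16.
Selections missing a whole group: no analysts → C(12,7) = 792; no interns → C(10,7) = 120; no engineers → C(10,7) = 120.
Add back selections omitting two groups (i.e. drawn from a single group): C(4,7) + C(6,7) + C(6,7) = 0.
By inclusion–exclusion: 11440 − 1032 + 0 = 10408.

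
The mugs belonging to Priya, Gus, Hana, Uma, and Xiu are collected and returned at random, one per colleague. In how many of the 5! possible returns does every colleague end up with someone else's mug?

44

Count assignments avoiding every fixed point. For any j of the 5 colleagues fixed to their own mug, the other 5−j can be arranged in (5−j)! ways.
By inclusion–exclusion this is Σ_{j=0}^{5} (−1)^j C(5,j)·(5−j)!.
Computing: 120 − 120 + 60 − 20 + 5 − 1 = 44.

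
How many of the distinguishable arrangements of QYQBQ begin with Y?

Fix Y in the first position and arrange the remaining 4 letters.
Those 4 letters have Q appearing 3 times, giving (4)!/(3!) = 4.

4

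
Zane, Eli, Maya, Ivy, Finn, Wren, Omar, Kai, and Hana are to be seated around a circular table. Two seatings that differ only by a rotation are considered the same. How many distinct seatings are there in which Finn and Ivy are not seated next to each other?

30240

Without the restriction there are (8)! = 40320 seatings.
Seatings with Finn beside Ivy: treat them as a block with 2 internal orders, giving 2 × (7)! = 10080.
Subtracting, 40320 − 10080 = 30240.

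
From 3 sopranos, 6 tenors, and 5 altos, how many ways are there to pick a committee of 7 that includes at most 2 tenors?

1016

Split by how many tenors are chosen (0 through 2).
Sum: C(6,0)·C(8,7) + C(6,1)·C(8,6) + C(6,2)·C(8,5) = 8 + 168 + 840 = 1016.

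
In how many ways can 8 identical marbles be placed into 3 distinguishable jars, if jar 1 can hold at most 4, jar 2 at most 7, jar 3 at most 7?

33

Without the upper bounds there are C(10,2) = 45 ways to split 8 among 3 jars.
Subtract solutions that violate a single cap (substitute x_i' = x_i − (cap_i+1)): x_1 ≥ 5 gives C(5,2) = 10; x_2 ≥ 8 gives C(2,2) = 1; x_3 ≥ 8 gives C(2,2) = 1. Together 12.
No two caps can be exceeded simultaneously, so the pair terms are all 0.
By inclusion–exclusion the count is 45 − 12 + 0 = 33.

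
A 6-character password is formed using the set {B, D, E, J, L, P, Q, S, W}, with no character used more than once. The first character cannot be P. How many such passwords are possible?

53760

The first character has 9−1 = 8 choices (anything except P).
The remaining 5 characters are filled from the other 8 symbols without repetition: 8 × 7 × 6 × 5 × 4 = 6720.
Total: 8 × 6720 = 53760.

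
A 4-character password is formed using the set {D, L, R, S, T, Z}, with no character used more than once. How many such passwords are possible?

With no repetition, fill the 4 characters in order: 6 choices, then 5, down to 3.
6 × 5 × 4 × 3 = 360.

360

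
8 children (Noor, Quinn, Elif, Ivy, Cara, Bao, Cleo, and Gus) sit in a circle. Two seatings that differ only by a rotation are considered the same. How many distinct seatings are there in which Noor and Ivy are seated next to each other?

1440

Treat {Noor, Ivy} as one unit (2 internal orders) and seat the resulting 7 units around the table: (6)! circular arrangements.
So 2 × (6)! = 2 × 720 = 1440.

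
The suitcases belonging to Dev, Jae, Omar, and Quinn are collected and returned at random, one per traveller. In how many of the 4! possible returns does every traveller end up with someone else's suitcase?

This is the derangement count D_4: permutations of 4 items with no fixed point.
By inclusion–exclusion this is Σ_{j=0}^{4} (−1)^j C(4,j)·(4−j)!.
Computing: 24 − 24 + 12 − 4 + 1 = 9.

9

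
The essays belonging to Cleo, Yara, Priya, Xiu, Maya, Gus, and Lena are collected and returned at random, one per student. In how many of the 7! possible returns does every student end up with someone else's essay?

Let Aᵢ be the assignments in which student i gets their own essay. We want the size of the complement of A₁∪…∪A_7.
By inclusion–exclusion this is Σ_{j=0}^{7} (−1)^j C(7,j)·(7−j)!.
Computing: 5040 − 5040 + 2520 − 840 + 210 − 42 + 7 − 1 = 1854.

1854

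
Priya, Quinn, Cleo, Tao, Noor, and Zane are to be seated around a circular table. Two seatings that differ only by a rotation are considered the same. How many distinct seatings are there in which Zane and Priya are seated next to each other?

48

Glue Zane and Priya into a block (2 internal orders). Seating 5 units around a circle gives (4)! arrangements.
So 2 × (4)! = 2 × 24 = 48.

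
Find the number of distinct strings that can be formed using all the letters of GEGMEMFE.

GEGMEMFE has 8 letters with E appearing 3 times, G appearing twice, and M appearing twice.
So there are 8! / (3!·2!·2!) = 1680 distinguishable arrangements.

1680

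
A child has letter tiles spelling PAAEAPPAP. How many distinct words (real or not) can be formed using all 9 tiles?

PAAEAPPAP has 9 letters with A appearing 4 times and P appearing 4 times.
So there are 9! / (4!·4!) = 630 distinguishable arrangements.

630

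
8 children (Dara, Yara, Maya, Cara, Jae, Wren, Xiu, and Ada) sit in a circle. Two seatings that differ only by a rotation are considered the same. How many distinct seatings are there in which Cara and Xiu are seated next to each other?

1440

Treat {Cara, Xiu} as one unit (2 internal orders) and seat the resulting 7 units around the table: (6)! circular arrangements.
So 2 × (6)! = 2 × 720 = 1440.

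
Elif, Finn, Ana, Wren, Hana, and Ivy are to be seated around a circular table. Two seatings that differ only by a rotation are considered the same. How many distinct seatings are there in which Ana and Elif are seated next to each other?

Glue Ana and Elif into a block (2 internal orders). Seating 5 units around a circle gives (4)! arrangements.
So 2 × (4)! = 2 × 24 = 48.

48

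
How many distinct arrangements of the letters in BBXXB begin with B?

With the first slot taken by B, it remains to arrange the other 4 letters (BXXB).
Those 4 letters have B appearing twice and X appearing twice, giving (4)!/(2!·2!) = 6.

6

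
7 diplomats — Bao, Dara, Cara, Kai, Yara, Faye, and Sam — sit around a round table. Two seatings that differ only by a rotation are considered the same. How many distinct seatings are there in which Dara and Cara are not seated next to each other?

All circular seatings of 7 people number (6)! = 720.
Seatings with Dara beside Cara: treat them as a block with 2 internal orders, giving 2 × (5)! = 240.
Subtracting, 720 − 240 = 480.

480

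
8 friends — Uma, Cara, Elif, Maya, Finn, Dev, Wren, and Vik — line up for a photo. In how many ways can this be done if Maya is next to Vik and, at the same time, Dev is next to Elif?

2880

Treat {Maya,Vik} as one block (2 orders) and {Dev,Elif} as another (2 orders).
That leaves 6 units to arrange: 2 × 2 × 6! = 4 × 720 = 2880.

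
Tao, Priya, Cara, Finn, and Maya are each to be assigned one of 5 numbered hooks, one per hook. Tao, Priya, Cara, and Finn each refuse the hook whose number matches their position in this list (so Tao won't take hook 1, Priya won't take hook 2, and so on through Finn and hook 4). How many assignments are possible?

Let Aᵢ (for 1 ≤ i ≤ 4) be the placements that put person i in their forbidden hook. Any j of these fix j positions, leaving (5−j)! ways to fill the rest, and there are C(4,j) ways to pick which j.
By inclusion–exclusion, the number of valid placements is Σ_{j=0}^{4} (−1)^j C(4,j)·(5−j)!.
Computing: 120 − 96 + 36 − 8 + 1 = 53.

53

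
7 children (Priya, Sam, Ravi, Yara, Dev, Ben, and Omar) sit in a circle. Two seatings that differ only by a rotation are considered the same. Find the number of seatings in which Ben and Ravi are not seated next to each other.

Without the restriction there are (6)! = 720 seatings.
Seatings with Ben beside Ravi: treat them as a block with 2 internal orders, giving 2 × (5)! = 240.
Subtracting, 720 − 240 = 480.

480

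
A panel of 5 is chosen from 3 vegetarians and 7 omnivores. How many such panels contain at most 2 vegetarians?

231

Split by how many vegetarians are chosen (0 through 2).
Sum: C(3,0)·C(7,5) + C(3,1)·C(7,4) + C(3,2)·C(7,3) = 21 + 105 + 105 = 231.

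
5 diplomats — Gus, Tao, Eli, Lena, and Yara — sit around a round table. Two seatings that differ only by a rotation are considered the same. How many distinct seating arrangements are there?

Fix one person's seat to break rotational symmetry; the remaining 4 people can be arranged in (4)! = 24 ways.

24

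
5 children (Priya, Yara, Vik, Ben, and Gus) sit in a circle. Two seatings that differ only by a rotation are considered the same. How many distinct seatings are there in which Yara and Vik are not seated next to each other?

All circular seatings of 5 people number (4)! = 24.
Those with Yara next to Vik: fuse the pair into one unit and seat 4 units around a circle — 2·(3)! = 12.
Subtracting, 24 − 12 = 12.

12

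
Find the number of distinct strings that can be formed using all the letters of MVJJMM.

MVJJMM has 6 letters with J appearing twice and M appearing 3 times.
The number of distinct arrangements is 6!/(3!·2!) = 720/12 = 60.

60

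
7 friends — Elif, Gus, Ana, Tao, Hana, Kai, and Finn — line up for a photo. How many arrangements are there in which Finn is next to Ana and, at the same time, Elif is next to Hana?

480

Treat {Finn,Ana} as one block (2 orders) and {Elif,Hana} as another (2 orders).
That leaves 5 units to arrange: 2 × 2 × 5! = 4 × 120 = 480.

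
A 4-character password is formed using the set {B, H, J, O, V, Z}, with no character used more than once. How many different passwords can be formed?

This is a permutation of 4 out of 6: P(6,4) = 6!/2!.
That product is 6 × 5 × 4 × 3 = 360.

360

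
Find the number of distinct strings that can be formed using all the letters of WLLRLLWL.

WLLRLLWL has 8 letters with L appearing 5 times and W appearing twice.
The number of distinct arrangements is 8!/(5!·2!) = 40320/240 = 168.

168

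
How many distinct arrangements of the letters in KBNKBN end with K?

With the last slot taken by K, it remains to arrange the other 5 letters (BNKBN).
Those 5 letters have B appearing twice and N appearing twice, giving (5)!/(2!·2!) = 30.

30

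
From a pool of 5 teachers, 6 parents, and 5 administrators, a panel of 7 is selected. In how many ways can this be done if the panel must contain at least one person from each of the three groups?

10660

Total 7-person selections from all 16: C(16,7) = 11440.
Selections missing a whole group: no teachers → C(11,7) = 330; no parents → C(10,7) = 120; no administrators → C(11,7) = 330.
Add back selections omitting two groups (i.e. drawn from a single group): C(5,7) + C(6,7) + C(5,7) = 0.
By inclusion–exclusion: 11440 − 780 + 0 = 10660.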